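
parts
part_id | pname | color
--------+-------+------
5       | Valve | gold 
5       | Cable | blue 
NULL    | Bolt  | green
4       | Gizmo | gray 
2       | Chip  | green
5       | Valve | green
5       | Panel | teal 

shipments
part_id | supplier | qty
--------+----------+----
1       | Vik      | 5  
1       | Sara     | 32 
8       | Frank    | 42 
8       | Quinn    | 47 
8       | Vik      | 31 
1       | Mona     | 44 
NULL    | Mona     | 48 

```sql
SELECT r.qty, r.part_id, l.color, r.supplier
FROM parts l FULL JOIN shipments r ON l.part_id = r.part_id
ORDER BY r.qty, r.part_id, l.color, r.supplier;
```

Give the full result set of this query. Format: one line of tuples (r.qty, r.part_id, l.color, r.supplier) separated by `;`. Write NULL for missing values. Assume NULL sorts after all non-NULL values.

FULL OUTER JOIN keeps every row from both sides; unmatched rows get NULL for the other side's columns.
Matching on l.part_id = r.part_id. A NULL in a compared column never satisfies the condition.
- l row (part_id=5): no match → kept, r columns NULL.
- l row (part_id=5): no match → kept, r columns NULL.
- l row (part_id=NULL): no match → kept, r columns NULL.
- l row (part_id=4): no match → kept, r columns NULL.
- l row (part_id=2): no match → kept, r columns NULL.
- l row (part_id=5): no match → kept, r columns NULL.
- l row (part_id=5): no match → kept, r columns NULL.
- 7 r row(s) had no l match → kept, l columns NULL.

(5, 1, NULL, Vik); (31, 8, NULL, Vik); (32, 1, NULL, Sara); (42, 8, NULL, Frank); (44, 1, NULL, Mona); (47, 8, NULL, Quinn); (48, NULL, NULL, Mona); (NULL, NULL, blue, NULL); (NULL, NULL, gold, NULL); (NULL, NULL, gray, NULL); (NULL, NULL, green, NULL); (NULL, NULL, green, NULL); (NULL, NULL, green, NULL); (NULL, NULL, teal, NULL)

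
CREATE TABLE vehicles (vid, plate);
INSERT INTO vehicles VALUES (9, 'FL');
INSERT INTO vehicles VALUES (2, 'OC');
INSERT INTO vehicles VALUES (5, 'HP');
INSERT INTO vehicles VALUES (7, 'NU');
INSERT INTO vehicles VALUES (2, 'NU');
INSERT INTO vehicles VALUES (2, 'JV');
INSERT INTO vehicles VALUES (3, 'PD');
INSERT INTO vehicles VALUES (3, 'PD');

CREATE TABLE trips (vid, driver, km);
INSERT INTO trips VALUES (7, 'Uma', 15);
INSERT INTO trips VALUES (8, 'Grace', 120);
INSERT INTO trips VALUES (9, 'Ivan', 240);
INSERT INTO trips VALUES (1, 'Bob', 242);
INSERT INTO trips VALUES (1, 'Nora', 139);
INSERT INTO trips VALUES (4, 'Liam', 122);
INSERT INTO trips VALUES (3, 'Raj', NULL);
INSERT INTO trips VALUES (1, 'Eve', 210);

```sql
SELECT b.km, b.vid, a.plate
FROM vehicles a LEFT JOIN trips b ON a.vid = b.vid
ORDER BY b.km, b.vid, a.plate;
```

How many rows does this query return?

8

LEFT JOIN keeps every row from `vehicles`; unmatched rows get NULL for `trips`'s columns.
Matching on a.vid = b.vid.
- a row (vid=9): matches 1 b row(s) → 1 output row(s).
- a row (vid=2): no match → kept, b columns NULL.
- a row (vid=5): no match → kept, b columns NULL.
- a row (vid=7): matches 1 b row(s) → 1 output row(s).
- a row (vid=2): no match → kept, b columns NULL.
- a row (vid=2): no match → kept, b columns NULL.
- a row (vid=3): matches 1 b row(s) → 1 output row(s).
- a row (vid=3): matches 1 b row(s) → 1 output row(s).
Total: 4 matched + 4 padded = 8 rows.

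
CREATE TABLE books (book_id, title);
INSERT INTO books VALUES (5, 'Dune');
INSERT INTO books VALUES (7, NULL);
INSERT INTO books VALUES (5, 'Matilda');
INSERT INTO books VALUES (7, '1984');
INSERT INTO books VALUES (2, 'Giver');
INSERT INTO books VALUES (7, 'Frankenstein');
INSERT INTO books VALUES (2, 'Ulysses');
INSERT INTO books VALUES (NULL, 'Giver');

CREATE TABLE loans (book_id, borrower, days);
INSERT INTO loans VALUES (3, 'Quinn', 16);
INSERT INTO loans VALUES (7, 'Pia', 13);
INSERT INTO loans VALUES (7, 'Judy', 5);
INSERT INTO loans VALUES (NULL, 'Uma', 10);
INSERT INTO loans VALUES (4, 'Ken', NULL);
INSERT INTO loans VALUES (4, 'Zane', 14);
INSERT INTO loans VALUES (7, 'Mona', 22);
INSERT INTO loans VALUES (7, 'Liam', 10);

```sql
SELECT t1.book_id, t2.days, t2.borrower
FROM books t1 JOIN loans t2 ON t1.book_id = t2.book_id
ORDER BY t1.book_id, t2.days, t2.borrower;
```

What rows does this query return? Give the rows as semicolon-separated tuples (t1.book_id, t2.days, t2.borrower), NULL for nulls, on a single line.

(7, 5, Judy); (7, 5, Judy); (7, 5, Judy); (7, 10, Liam); (7, 10, Liam); (7, 10, Liam); (7, 13, Pia); (7, 13, Pia); (7, 13, Pia); (7, 22, Mona); (7, 22, Mona); (7, 22, Mona)

INNER JOIN keeps only pairs where the ON condition holds.
Matching on t1.book_id = t2.book_id. A NULL in a compared column never satisfies the condition.
- t1[0] book_id=5 → no match; dropped.
- t1[1] book_id=7 → 4 match(es) in t2 → 4 row(s).
- t1[2] book_id=5 → no match; dropped.
- t1[3] book_id=7 → 4 match(es) in t2 → 4 row(s).
- t1[4] book_id=2 → no match; dropped.
- t1[5] book_id=7 → 4 match(es) in t2 → 4 row(s).
- t1[6] book_id=2 → no match; dropped.
- t1[7] book_id=NULL → no match; dropped.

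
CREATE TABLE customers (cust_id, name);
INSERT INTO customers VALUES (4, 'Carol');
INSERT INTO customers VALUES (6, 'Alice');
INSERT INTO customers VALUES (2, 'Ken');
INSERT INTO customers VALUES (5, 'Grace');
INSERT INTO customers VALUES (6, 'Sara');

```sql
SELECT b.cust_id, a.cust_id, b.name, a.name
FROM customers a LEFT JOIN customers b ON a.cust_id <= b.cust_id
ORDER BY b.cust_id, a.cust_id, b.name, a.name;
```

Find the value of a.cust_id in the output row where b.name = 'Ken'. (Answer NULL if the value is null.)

2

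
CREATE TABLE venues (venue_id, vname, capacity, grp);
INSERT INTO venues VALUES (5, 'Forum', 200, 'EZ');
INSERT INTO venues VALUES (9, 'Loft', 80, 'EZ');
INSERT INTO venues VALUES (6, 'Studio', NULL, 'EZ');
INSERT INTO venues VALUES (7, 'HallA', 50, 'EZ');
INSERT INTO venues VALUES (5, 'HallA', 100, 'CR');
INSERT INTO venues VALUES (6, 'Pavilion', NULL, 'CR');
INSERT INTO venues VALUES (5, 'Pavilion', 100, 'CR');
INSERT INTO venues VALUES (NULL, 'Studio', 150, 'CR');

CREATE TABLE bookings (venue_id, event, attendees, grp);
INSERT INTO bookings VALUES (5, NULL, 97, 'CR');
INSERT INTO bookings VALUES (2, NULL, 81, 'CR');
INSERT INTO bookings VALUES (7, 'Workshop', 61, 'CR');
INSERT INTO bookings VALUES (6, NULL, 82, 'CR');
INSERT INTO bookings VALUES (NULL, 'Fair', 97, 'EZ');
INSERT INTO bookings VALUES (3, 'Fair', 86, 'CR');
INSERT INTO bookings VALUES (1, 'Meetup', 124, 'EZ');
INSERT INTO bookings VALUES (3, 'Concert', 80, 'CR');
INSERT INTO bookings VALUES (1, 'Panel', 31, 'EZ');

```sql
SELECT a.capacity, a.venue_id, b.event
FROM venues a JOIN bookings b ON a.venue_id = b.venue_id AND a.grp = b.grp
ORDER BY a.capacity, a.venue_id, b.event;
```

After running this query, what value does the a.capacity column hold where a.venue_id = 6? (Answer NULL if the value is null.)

INNER JOIN keeps only pairs where the ON condition holds.
Matching on a.venue_id = b.venue_id AND a.grp = b.grp. A NULL in a compared column never satisfies the condition.
- a (venue_id=5, grp=EZ) has no partner → excluded.
- a (venue_id=9, grp=EZ) has no partner → excluded.
- a (venue_id=6, grp=EZ) has no partner → excluded.
- a (venue_id=7, grp=EZ) has no partner → excluded.
- a (venue_id=5, grp=CR) pairs with 1 row(s) of b.
- a (venue_id=6, grp=CR) pairs with 1 row(s) of b.
- a (venue_id=5, grp=CR) pairs with 1 row(s) of b.
- a (venue_id=NULL, grp=CR) has no partner → excluded.

NULL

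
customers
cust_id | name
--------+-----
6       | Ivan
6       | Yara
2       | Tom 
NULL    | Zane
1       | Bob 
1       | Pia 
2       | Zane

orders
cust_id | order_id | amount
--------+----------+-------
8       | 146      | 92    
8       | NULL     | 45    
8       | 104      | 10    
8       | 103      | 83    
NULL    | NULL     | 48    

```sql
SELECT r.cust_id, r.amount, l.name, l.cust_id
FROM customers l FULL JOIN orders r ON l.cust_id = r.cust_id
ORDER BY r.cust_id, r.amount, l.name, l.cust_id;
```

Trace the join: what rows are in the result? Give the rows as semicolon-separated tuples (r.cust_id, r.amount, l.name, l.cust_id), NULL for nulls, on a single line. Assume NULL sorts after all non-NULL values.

FULL OUTER JOIN keeps every row from both sides; unmatched rows get NULL for the other side's columns.
Matching on l.cust_id = r.cust_id. A NULL in a compared column never satisfies the condition.
- cust_id=6: no r row matches, row kept with r columns NULL.
- cust_id=6: no r row matches, row kept with r columns NULL.
- cust_id=2: no r row matches, row kept with r columns NULL.
- cust_id=NULL: no r row matches, row kept with r columns NULL.
- cust_id=1: no r row matches, row kept with r columns NULL.
- cust_id=1: no r row matches, row kept with r columns NULL.
- cust_id=2: no r row matches, row kept with r columns NULL.
- 5 r row(s) had no l match → kept, l columns NULL.

(8, 10, NULL, NULL); (8, 45, NULL, NULL); (8, 83, NULL, NULL); (8, 92, NULL, NULL); (NULL, 48, NULL, NULL); (NULL, NULL, Bob, 1); (NULL, NULL, Ivan, 6); (NULL, NULL, Pia, 1); (NULL, NULL, Tom, 2); (NULL, NULL, Yara, 6); (NULL, NULL, Zane, 2); (NULL, NULL, Zane, NULL)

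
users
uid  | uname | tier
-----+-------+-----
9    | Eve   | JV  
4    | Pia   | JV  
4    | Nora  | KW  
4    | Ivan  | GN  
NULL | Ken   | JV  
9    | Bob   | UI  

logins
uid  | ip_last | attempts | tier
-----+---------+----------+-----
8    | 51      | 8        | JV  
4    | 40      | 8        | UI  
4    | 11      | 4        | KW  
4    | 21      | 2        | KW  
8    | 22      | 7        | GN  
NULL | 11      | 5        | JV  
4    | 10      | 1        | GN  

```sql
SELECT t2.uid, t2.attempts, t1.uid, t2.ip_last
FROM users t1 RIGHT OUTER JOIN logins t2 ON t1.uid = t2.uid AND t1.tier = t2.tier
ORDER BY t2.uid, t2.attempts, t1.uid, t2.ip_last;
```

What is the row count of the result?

7

RIGHT JOIN keeps every row from `logins`; unmatched rows get NULL for `users`'s columns.
Matching on t1.uid = t2.uid AND t1.tier = t2.tier. A NULL in a compared column never satisfies the condition.
- uid=9, tier=JV: no matching t2 row.
- uid=4, tier=JV: no matching t2 row.
- uid=4, tier=KW: 2 matching t2 row(s), so 2 row(s) emitted.
- uid=4, tier=GN: 1 matching t2 row(s), so 1 row(s) emitted.
- uid=NULL, tier=JV: no matching t2 row.
- uid=9, tier=UI: no matching t2 row.
- 4 t2 row(s) had no t1 match → kept, t1 columns NULL.
Total: 3 matched + 4 padded = 7 rows.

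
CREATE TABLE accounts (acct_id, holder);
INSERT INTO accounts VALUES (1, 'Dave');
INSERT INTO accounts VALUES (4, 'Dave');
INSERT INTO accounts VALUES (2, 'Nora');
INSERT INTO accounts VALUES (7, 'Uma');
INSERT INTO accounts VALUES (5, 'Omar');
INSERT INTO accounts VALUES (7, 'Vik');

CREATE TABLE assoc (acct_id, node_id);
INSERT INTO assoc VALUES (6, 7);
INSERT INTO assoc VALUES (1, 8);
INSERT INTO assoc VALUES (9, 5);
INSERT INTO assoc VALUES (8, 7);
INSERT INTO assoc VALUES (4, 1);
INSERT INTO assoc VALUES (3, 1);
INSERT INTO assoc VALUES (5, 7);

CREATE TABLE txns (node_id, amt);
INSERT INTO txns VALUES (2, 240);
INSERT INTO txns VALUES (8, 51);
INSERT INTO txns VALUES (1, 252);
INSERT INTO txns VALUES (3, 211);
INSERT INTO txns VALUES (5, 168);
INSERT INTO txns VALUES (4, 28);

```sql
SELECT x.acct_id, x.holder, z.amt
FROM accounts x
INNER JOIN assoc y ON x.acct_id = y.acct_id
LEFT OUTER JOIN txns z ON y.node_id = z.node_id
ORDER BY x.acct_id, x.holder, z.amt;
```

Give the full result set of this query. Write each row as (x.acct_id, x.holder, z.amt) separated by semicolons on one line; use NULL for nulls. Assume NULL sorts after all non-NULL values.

(1, Dave, 51); (4, Dave, 252); (5, Omar, NULL)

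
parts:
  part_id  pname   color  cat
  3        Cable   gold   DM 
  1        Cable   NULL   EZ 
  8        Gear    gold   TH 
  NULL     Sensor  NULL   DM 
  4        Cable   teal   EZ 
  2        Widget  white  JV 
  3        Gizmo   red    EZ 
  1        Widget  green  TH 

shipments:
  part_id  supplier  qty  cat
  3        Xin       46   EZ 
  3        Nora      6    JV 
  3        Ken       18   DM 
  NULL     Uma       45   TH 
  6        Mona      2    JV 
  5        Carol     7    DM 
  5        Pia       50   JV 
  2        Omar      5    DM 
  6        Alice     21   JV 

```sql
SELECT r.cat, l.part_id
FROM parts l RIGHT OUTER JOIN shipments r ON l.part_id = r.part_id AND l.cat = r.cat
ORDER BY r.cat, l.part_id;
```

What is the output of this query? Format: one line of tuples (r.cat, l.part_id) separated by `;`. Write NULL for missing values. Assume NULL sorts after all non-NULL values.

(DM, 3); (DM, NULL); (DM, NULL); (EZ, 3); (JV, NULL); (JV, NULL); (JV, NULL); (JV, NULL); (TH, NULL)

RIGHT JOIN keeps every row from `shipments`; unmatched rows get NULL for `parts`'s columns.
Matching on l.part_id = r.part_id AND l.cat = r.cat. A NULL in a compared column never satisfies the condition.
- l (part_id=3, cat=DM) pairs with 1 row(s) of r.
- l (part_id=1, cat=EZ) has no partner in r.
- l (part_id=8, cat=TH) has no partner in r.
- l (part_id=NULL, cat=DM) has no partner in r.
- l (part_id=4, cat=EZ) has no partner in r.
- l (part_id=2, cat=JV) has no partner in r.
- l (part_id=3, cat=EZ) pairs with 1 row(s) of r.
- l (part_id=1, cat=TH) has no partner in r.
- 7 r row(s) had no l match → kept, l columns NULL.
After projecting and ordering:
r.cat | l.part_id
DM | 3
DM | NULL
DM | NULL
EZ | 3
JV | NULL
JV | NULL
JV | NULL
JV | NULL
TH | NULL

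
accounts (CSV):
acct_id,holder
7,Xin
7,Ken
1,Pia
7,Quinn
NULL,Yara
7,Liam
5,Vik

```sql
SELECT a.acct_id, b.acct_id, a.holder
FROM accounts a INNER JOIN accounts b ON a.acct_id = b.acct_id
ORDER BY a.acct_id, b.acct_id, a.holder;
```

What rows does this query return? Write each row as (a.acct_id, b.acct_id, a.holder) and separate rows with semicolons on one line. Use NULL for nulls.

(1, 1, Pia); (5, 5, Vik); (7, 7, Ken); (7, 7, Ken); (7, 7, Ken); (7, 7, Ken); (7, 7, Liam); (7, 7, Liam); (7, 7, Liam); (7, 7, Liam); (7, 7, Quinn); (7, 7, Quinn); (7, 7, Quinn); (7, 7, Quinn); (7, 7, Xin); (7, 7, Xin); (7, 7, Xin); (7, 7, Xin)

INNER JOIN keeps only pairs where the ON condition holds.
Matching on a.acct_id = b.acct_id. A NULL in a compared column never satisfies the condition.
- a (acct_id=7) pairs with 4 row(s) of b.
- a (acct_id=7) pairs with 4 row(s) of b.
- a (acct_id=1) pairs with 1 row(s) of b.
- a (acct_id=7) pairs with 4 row(s) of b.
- a (acct_id=NULL) has no partner → excluded.
- a (acct_id=7) pairs with 4 row(s) of b.
- a (acct_id=5) pairs with 1 row(s) of b.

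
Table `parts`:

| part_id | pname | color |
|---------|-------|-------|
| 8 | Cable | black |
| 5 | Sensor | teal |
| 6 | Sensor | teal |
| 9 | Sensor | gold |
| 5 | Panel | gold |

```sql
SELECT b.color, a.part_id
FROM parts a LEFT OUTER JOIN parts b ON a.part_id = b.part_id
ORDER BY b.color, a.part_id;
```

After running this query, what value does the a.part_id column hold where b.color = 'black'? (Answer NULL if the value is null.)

LEFT JOIN keeps every row from `parts a`; unmatched rows get NULL for `parts b`'s columns.
Matching on a.part_id = b.part_id.
Matched pairs: 7; unmatched a rows kept: 0.

8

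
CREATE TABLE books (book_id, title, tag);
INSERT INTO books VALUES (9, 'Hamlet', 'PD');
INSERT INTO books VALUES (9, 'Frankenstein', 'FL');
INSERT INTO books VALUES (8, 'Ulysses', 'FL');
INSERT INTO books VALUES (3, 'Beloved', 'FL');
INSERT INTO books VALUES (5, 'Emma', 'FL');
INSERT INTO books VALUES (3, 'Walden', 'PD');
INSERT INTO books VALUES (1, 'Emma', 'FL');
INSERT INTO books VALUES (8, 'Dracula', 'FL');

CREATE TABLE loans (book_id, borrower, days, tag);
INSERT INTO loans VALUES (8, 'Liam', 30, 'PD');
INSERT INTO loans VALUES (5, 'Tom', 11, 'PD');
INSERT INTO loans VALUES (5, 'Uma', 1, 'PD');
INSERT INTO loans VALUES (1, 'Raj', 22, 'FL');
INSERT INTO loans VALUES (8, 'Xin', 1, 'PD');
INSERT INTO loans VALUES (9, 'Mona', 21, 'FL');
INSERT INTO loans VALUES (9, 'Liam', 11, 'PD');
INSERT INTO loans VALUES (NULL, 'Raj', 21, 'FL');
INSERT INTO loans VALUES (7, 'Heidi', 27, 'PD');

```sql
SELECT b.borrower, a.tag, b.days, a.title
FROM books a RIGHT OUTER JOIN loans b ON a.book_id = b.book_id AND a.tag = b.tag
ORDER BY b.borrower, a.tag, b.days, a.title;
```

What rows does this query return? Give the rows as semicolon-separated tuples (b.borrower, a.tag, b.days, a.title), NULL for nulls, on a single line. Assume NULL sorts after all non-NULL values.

(Heidi, NULL, 27, NULL); (Liam, PD, 11, Hamlet); (Liam, NULL, 30, NULL); (Mona, FL, 21, Frankenstein); (Raj, FL, 22, Emma); (Raj, NULL, 21, NULL); (Tom, NULL, 11, NULL); (Uma, NULL, 1, NULL); (Xin, NULL, 1, NULL)

RIGHT JOIN keeps every row from `loans`; unmatched rows get NULL for `books`'s columns.
Matching on a.book_id = b.book_id AND a.tag = b.tag. A NULL in a compared column never satisfies the condition.
Matched pairs: 3; unmatched b rows kept: 6.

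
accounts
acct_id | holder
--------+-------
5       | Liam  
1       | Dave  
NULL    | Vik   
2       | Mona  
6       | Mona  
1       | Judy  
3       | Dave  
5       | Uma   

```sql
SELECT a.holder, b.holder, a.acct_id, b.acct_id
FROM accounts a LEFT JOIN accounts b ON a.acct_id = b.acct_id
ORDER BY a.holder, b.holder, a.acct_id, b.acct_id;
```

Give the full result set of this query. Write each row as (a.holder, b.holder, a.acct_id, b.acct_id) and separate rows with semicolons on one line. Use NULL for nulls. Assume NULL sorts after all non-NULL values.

LEFT JOIN keeps every row from `accounts a`; unmatched rows get NULL for `accounts b`'s columns.
Matching on a.acct_id = b.acct_id. A NULL in a compared column never satisfies the condition.
- a row (acct_id=5): matches 2 b row(s) → 2 output row(s).
- a row (acct_id=1): matches 2 b row(s) → 2 output row(s).
- a row (acct_id=NULL): no match → kept, b columns NULL.
- a row (acct_id=2): matches 1 b row(s) → 1 output row(s).
- a row (acct_id=6): matches 1 b row(s) → 1 output row(s).
- a row (acct_id=1): matches 2 b row(s) → 2 output row(s).
- a row (acct_id=3): matches 1 b row(s) → 1 output row(s).
- a row (acct_id=5): matches 2 b row(s) → 2 output row(s).

(Dave, Dave, 1, 1); (Dave, Dave, 3, 3); (Dave, Judy, 1, 1); (Judy, Dave, 1, 1); (Judy, Judy, 1, 1); (Liam, Liam, 5, 5); (Liam, Uma, 5, 5); (Mona, Mona, 2, 2); (Mona, Mona, 6, 6); (Uma, Liam, 5, 5); (Uma, Uma, 5, 5); (Vik, NULL, NULL, NULL)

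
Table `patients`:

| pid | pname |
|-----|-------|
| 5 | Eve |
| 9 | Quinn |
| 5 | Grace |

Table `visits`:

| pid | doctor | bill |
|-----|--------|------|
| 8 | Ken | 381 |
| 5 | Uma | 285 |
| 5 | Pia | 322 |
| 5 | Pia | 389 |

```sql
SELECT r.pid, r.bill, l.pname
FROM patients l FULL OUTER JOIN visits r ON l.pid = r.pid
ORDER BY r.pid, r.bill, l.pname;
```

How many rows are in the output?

8

FULL OUTER JOIN keeps every row from both sides; unmatched rows get NULL for the other side's columns.
Matching on l.pid = r.pid.
Matched pairs: 6; unmatched l rows kept: 1; unmatched r rows kept: 1.
Total: 6 matched + 2 padded = 8 rows.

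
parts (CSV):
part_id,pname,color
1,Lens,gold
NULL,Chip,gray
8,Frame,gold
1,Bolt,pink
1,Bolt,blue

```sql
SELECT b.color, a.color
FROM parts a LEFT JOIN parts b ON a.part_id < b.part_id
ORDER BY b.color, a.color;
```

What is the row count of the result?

LEFT JOIN keeps every row from `parts a`; unmatched rows get NULL for `parts b`'s columns.
Matching on a.part_id < b.part_id. A NULL in a compared column never satisfies the condition.
Matched pairs: 3; unmatched a rows kept: 2.
Total: 3 matched + 2 padded = 5 rows.

5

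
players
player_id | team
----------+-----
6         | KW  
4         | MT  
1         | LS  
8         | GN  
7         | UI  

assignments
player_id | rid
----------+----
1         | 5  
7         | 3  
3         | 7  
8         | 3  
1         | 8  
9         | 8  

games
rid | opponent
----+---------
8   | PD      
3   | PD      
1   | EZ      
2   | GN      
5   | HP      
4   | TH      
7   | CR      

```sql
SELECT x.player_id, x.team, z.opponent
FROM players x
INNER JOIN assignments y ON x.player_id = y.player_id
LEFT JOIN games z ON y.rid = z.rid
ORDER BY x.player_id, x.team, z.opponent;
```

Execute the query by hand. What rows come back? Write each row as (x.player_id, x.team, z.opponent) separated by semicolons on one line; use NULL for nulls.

Step 1 — x INNER JOIN y on player_id → 4 row(s).
Then LEFT JOIN `games z` on rid: each of those 4 rows is kept; rows whose y.rid has no match in z get NULL for z's columns.

(1, LS, HP); (1, LS, PD); (7, UI, PD); (8, GN, PD)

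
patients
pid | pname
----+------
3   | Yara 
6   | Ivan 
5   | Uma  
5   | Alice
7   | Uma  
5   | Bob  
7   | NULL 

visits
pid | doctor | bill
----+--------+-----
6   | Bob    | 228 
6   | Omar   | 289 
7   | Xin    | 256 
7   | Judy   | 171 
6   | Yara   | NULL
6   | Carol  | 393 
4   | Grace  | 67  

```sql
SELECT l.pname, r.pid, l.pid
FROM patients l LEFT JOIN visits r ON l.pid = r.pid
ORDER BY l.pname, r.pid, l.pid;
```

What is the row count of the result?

LEFT JOIN keeps every row from `patients`; unmatched rows get NULL for `visits`'s columns.
Matching on l.pid = r.pid.
- l[0] pid=3 → no match; kept with NULLs on the r side.
- l[1] pid=6 → 4 match(es) in r → 4 row(s).
- l[2] pid=5 → no match; kept with NULLs on the r side.
- l[3] pid=5 → no match; kept with NULLs on the r side.
- l[4] pid=7 → 2 match(es) in r → 2 row(s).
- l[5] pid=5 → no match; kept with NULLs on the r side.
- l[6] pid=7 → 2 match(es) in r → 2 row(s).
Total: 8 matched + 4 padded = 12 rows.

12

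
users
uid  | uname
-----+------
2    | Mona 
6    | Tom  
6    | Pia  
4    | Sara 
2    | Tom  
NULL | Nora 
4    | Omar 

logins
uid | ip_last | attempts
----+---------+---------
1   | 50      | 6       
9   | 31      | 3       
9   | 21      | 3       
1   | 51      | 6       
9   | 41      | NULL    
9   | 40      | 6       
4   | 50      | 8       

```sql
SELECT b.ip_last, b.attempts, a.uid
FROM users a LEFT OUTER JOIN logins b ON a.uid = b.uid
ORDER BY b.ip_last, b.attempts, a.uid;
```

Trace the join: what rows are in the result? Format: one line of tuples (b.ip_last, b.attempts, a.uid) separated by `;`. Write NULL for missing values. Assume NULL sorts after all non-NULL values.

(50, 8, 4); (50, 8, 4); (NULL, NULL, 2); (NULL, NULL, 2); (NULL, NULL, 6); (NULL, NULL, 6); (NULL, NULL, NULL)

LEFT JOIN keeps every row from `users`; unmatched rows get NULL for `logins`'s columns.
Matching on a.uid = b.uid. A NULL in a compared column never satisfies the condition.
- uid=2: no b row matches, row kept with b columns NULL.
- uid=6: no b row matches, row kept with b columns NULL.
- uid=6: no b row matches, row kept with b columns NULL.
- uid=4: 1 matching b row(s), so 1 row(s) emitted.
- uid=2: no b row matches, row kept with b columns NULL.
- uid=NULL: no b row matches, row kept with b columns NULL.
- uid=4: 1 matching b row(s), so 1 row(s) emitted.
After projecting and ordering:
b.ip_last | b.attempts | a.uid
50 | 8 | 4
50 | 8 | 4
NULL | NULL | 2
NULL | NULL | 2
NULL | NULL | 6
NULL | NULL | 6
NULL | NULL | NULL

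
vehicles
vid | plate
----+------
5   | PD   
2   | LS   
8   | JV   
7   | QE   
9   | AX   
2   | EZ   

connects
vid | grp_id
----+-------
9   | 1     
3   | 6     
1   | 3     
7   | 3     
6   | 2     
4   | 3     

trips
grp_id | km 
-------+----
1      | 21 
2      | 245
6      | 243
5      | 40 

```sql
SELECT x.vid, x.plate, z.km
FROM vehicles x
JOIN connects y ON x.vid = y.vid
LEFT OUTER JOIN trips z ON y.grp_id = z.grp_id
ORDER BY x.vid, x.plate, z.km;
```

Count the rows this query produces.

Step 1 — x INNER JOIN y on vid → 2 row(s).
Then LEFT JOIN `trips z` on grp_id: each of those 2 rows is kept; rows whose y.grp_id has no match in z get NULL for z's columns.
Result: 2 row(s).

2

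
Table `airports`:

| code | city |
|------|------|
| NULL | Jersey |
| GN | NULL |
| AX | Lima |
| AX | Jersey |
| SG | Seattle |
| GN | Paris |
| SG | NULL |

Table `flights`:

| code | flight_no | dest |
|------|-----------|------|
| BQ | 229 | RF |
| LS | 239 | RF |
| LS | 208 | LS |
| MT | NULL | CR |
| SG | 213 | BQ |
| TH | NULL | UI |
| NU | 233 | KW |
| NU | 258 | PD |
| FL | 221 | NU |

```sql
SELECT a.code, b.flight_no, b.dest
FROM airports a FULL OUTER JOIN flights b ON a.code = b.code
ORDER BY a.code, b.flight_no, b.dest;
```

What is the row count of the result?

FULL OUTER JOIN keeps every row from both sides; unmatched rows get NULL for the other side's columns.
Matching on a.code = b.code. A NULL in a compared column never satisfies the condition.
- a (code=NULL) has no partner → padded with NULL.
- a (code=GN) has no partner → padded with NULL.
- a (code=AX) has no partner → padded with NULL.
- a (code=AX) has no partner → padded with NULL.
- a (code=SG) pairs with 1 row(s) of b.
- a (code=GN) has no partner → padded with NULL.
- a (code=SG) pairs with 1 row(s) of b.
- 8 row(s) from b found no a partner → padded with NULL.
Total: 2 matched + 13 padded = 15 rows.

15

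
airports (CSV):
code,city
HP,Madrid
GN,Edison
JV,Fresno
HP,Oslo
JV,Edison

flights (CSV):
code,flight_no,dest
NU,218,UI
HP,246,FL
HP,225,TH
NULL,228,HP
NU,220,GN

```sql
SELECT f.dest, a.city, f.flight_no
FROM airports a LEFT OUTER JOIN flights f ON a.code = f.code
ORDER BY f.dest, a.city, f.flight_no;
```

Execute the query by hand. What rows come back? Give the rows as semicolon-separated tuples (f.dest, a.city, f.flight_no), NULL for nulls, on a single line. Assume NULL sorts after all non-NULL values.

(FL, Madrid, 246); (FL, Oslo, 246); (TH, Madrid, 225); (TH, Oslo, 225); (NULL, Edison, NULL); (NULL, Edison, NULL); (NULL, Fresno, NULL)

LEFT JOIN keeps every row from `airports`; unmatched rows get NULL for `flights`'s columns.
Matching on a.code = f.code. A NULL in a compared column never satisfies the condition.
Matched pairs: 4; unmatched a rows kept: 3.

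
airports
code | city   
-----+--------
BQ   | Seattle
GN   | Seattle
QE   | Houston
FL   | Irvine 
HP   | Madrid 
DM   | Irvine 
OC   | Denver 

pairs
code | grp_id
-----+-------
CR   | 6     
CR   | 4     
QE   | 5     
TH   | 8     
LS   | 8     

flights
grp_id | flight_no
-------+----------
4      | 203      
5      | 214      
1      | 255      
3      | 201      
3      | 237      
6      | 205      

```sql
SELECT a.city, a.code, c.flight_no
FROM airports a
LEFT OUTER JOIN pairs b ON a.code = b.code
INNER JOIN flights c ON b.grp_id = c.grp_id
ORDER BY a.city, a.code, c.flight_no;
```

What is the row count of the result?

1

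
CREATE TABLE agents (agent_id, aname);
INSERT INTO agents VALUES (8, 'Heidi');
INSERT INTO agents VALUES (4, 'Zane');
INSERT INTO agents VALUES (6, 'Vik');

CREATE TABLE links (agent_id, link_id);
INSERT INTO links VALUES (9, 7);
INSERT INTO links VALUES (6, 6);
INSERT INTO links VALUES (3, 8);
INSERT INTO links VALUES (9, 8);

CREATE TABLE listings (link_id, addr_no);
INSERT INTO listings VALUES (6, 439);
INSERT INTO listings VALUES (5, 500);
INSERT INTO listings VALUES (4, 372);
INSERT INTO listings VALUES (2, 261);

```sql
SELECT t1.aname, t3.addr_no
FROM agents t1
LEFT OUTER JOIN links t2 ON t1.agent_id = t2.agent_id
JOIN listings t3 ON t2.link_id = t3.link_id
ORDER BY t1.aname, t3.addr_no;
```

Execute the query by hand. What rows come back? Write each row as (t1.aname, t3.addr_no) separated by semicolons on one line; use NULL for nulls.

Step 1 — t1 LEFT JOIN t2 on agent_id → 3 row(s).
Then INNER JOIN `listings t3` on link_id: keep only rows whose t2.link_id appears in t3.

(Vik, 439)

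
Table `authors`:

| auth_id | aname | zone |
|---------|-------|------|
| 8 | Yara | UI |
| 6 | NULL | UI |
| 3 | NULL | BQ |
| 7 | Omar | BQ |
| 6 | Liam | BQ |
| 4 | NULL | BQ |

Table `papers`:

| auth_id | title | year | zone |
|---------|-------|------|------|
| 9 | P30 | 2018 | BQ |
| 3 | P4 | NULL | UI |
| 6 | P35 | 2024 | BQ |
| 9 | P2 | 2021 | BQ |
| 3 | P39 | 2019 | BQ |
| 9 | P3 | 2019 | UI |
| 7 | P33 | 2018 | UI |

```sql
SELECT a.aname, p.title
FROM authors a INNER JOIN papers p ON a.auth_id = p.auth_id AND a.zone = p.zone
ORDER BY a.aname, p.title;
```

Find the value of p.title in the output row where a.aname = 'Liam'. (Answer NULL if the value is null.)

P35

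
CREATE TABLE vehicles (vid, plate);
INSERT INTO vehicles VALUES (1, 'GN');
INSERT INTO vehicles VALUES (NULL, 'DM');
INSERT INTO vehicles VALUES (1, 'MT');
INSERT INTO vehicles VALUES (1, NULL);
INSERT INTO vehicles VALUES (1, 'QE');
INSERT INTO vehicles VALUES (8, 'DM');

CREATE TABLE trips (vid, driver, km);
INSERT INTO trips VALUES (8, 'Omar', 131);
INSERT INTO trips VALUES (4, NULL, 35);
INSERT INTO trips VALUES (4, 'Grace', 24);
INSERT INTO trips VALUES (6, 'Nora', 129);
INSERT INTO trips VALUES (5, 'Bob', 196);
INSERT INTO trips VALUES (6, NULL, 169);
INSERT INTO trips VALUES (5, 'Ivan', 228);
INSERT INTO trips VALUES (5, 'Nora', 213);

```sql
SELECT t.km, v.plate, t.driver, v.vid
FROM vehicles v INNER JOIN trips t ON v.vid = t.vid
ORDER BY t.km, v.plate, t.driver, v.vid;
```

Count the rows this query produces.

INNER JOIN keeps only pairs where the ON condition holds.
Matching on v.vid = t.vid. A NULL in a compared column never satisfies the condition.
- v row (vid=1): no match → dropped.
- v row (vid=NULL): no match → dropped.
- v row (vid=1): no match → dropped.
- v row (vid=1): no match → dropped.
- v row (vid=1): no match → dropped.
- v row (vid=8): matches 1 t row(s) → 1 output row(s).
Total: 1 rows.

1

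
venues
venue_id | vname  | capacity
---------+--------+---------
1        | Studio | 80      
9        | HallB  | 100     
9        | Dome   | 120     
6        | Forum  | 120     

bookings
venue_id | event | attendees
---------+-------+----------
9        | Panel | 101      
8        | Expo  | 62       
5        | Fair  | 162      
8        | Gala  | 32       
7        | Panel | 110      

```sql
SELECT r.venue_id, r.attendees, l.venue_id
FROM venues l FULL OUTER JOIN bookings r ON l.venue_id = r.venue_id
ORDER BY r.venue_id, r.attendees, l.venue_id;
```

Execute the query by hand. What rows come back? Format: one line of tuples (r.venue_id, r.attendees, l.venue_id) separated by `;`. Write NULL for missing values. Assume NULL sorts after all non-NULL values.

(5, 162, NULL); (7, 110, NULL); (8, 32, NULL); (8, 62, NULL); (9, 101, 9); (9, 101, 9); (NULL, NULL, 1); (NULL, NULL, 6)

FULL OUTER JOIN keeps every row from both sides; unmatched rows get NULL for the other side's columns.
Matching on l.venue_id = r.venue_id.
Matched pairs: 2; unmatched l rows kept: 2; unmatched r rows kept: 4.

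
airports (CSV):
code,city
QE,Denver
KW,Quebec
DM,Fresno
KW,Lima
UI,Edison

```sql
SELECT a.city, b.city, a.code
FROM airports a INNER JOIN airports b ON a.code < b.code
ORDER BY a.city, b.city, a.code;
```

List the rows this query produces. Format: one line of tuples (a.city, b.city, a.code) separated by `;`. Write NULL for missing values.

(Denver, Edison, QE); (Fresno, Denver, DM); (Fresno, Edison, DM); (Fresno, Lima, DM); (Fresno, Quebec, DM); (Lima, Denver, KW); (Lima, Edison, KW); (Quebec, Denver, KW); (Quebec, Edison, KW)

INNER JOIN keeps only pairs where the ON condition holds.
Matching on a.code < b.code.
Matched pairs: 9.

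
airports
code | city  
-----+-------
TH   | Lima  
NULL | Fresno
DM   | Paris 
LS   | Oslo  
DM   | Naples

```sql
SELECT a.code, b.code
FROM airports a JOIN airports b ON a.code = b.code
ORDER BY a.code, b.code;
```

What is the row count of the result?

6

INNER JOIN keeps only pairs where the ON condition holds.
Matching on a.code = b.code. A NULL in a compared column never satisfies the condition.
- code=TH: 1 matching b row(s), so 1 row(s) emitted.
- code=NULL: no matching b row, dropped.
- code=DM: 2 matching b row(s), so 2 row(s) emitted.
- code=LS: 1 matching b row(s), so 1 row(s) emitted.
- code=DM: 2 matching b row(s), so 2 row(s) emitted.
Total: 6 rows.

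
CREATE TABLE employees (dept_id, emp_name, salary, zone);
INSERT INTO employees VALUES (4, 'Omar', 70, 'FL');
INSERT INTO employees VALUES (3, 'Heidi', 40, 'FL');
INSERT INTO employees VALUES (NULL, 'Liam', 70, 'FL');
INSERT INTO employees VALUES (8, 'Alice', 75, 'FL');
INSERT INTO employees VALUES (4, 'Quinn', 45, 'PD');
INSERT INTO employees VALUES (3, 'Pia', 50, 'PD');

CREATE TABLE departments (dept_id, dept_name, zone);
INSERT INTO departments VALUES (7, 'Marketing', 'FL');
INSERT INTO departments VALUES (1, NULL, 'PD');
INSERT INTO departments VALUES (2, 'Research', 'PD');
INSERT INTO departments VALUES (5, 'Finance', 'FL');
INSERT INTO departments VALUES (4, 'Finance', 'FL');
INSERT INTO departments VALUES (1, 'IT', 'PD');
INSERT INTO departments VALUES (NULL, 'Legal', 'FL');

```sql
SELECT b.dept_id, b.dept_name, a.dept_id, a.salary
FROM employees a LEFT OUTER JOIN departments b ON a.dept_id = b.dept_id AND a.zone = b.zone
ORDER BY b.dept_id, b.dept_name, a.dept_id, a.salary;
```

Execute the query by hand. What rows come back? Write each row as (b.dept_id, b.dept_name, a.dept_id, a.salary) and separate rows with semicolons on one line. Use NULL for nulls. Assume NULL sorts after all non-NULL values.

LEFT JOIN keeps every row from `employees`; unmatched rows get NULL for `departments`'s columns.
Matching on a.dept_id = b.dept_id AND a.zone = b.zone. A NULL in a compared column never satisfies the condition.
- dept_id=4, zone=FL: 1 matching b row(s), so 1 row(s) emitted.
- dept_id=3, zone=FL: no b row matches, row kept with b columns NULL.
- dept_id=NULL, zone=FL: no b row matches, row kept with b columns NULL.
- dept_id=8, zone=FL: no b row matches, row kept with b columns NULL.
- dept_id=4, zone=PD: no b row matches, row kept with b columns NULL.
- dept_id=3, zone=PD: no b row matches, row kept with b columns NULL.
After projecting and ordering:
b.dept_id | b.dept_name | a.dept_id | a.salary
4 | Finance | 4 | 70
NULL | NULL | 3 | 40
NULL | NULL | 3 | 50
NULL | NULL | 4 | 45
NULL | NULL | 8 | 75
NULL | NULL | NULL | 70

(4, Finance, 4, 70); (NULL, NULL, 3, 40); (NULL, NULL, 3, 50); (NULL, NULL, 4, 45); (NULL, NULL, 8, 75); (NULL, NULL, NULL, 70)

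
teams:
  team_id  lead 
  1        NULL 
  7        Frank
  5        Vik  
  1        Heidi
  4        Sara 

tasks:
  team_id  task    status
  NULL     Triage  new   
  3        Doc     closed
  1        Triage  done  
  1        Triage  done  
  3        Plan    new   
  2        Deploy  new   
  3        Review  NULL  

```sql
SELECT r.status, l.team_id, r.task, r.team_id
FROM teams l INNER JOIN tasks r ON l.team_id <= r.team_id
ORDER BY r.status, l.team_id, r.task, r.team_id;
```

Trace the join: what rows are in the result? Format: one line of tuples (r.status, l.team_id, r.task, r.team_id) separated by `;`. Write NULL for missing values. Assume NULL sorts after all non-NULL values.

INNER JOIN keeps only pairs where the ON condition holds.
Matching on l.team_id <= r.team_id. A NULL in a compared column never satisfies the condition.
- l row (team_id=1): matches 6 r row(s) → 6 output row(s).
- l row (team_id=7): no match → dropped.
- l row (team_id=5): no match → dropped.
- l row (team_id=1): matches 6 r row(s) → 6 output row(s).
- l row (team_id=4): no match → dropped.

(closed, 1, Doc, 3); (closed, 1, Doc, 3); (done, 1, Triage, 1); (done, 1, Triage, 1); (done, 1, Triage, 1); (done, 1, Triage, 1); (new, 1, Deploy, 2); (new, 1, Deploy, 2); (new, 1, Plan, 3); (new, 1, Plan, 3); (NULL, 1, Review, 3); (NULL, 1, Review, 3)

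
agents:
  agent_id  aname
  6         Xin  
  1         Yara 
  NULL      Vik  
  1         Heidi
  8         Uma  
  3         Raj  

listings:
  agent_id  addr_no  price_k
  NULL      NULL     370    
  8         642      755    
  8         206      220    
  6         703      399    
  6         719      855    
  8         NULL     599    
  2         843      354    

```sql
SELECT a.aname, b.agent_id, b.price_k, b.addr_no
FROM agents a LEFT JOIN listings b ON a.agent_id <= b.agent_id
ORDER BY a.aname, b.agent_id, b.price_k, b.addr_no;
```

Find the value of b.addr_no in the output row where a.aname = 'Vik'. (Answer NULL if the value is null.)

NULL

LEFT JOIN keeps every row from `agents`; unmatched rows get NULL for `listings`'s columns.
Matching on a.agent_id <= b.agent_id. A NULL in a compared column never satisfies the condition.
Matched pairs: 25; unmatched a rows kept: 1.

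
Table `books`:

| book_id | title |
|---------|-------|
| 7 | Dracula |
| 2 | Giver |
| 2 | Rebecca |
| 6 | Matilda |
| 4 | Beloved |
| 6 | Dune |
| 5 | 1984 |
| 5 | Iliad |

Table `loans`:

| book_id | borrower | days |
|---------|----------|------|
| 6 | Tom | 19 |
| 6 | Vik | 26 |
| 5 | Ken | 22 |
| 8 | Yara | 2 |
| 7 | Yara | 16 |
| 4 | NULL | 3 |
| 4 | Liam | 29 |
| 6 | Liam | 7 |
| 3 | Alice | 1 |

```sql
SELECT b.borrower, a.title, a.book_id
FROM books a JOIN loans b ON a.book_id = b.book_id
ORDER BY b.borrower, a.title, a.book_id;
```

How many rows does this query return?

INNER JOIN keeps only pairs where the ON condition holds.
Matching on a.book_id = b.book_id.
- a row (book_id=7): matches 1 b row(s) → 1 output row(s).
- a row (book_id=2): no match → dropped.
- a row (book_id=2): no match → dropped.
- a row (book_id=6): matches 3 b row(s) → 3 output row(s).
- a row (book_id=4): matches 2 b row(s) → 2 output row(s).
- a row (book_id=6): matches 3 b row(s) → 3 output row(s).
- a row (book_id=5): matches 1 b row(s) → 1 output row(s).
- a row (book_id=5): matches 1 b row(s) → 1 output row(s).
Total: 11 rows.

11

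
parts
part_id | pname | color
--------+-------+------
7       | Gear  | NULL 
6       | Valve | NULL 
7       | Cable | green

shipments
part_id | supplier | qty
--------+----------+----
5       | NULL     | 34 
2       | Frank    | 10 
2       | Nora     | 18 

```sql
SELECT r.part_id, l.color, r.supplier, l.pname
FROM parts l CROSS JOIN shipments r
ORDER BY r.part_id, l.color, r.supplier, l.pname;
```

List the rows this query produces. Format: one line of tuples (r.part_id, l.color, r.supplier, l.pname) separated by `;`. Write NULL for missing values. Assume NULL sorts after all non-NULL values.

(2, green, Frank, Cable); (2, green, Nora, Cable); (2, NULL, Frank, Gear); (2, NULL, Frank, Valve); (2, NULL, Nora, Gear); (2, NULL, Nora, Valve); (5, green, NULL, Cable); (5, NULL, NULL, Gear); (5, NULL, NULL, Valve)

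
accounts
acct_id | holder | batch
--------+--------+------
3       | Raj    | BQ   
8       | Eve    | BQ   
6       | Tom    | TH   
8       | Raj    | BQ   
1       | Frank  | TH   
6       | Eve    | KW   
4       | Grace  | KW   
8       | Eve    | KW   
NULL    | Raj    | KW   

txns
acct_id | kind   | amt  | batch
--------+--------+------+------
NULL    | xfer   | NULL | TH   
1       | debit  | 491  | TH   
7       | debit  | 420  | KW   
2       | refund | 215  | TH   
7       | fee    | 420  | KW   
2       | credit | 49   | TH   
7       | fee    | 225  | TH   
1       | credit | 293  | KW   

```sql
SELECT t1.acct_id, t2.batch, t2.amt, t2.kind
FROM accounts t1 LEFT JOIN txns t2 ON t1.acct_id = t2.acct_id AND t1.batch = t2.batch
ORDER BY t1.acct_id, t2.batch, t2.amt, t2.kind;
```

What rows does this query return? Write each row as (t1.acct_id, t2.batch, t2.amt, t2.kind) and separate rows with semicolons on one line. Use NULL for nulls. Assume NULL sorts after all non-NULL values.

(1, TH, 491, debit); (3, NULL, NULL, NULL); (4, NULL, NULL, NULL); (6, NULL, NULL, NULL); (6, NULL, NULL, NULL); (8, NULL, NULL, NULL); (8, NULL, NULL, NULL); (8, NULL, NULL, NULL); (NULL, NULL, NULL, NULL)

LEFT JOIN keeps every row from `accounts`; unmatched rows get NULL for `txns`'s columns.
Matching on t1.acct_id = t2.acct_id AND t1.batch = t2.batch. A NULL in a compared column never satisfies the condition.
- acct_id=3, batch=BQ: no t2 row matches, row kept with t2 columns NULL.
- acct_id=8, batch=BQ: no t2 row matches, row kept with t2 columns NULL.
- acct_id=6, batch=TH: no t2 row matches, row kept with t2 columns NULL.
- acct_id=8, batch=BQ: no t2 row matches, row kept with t2 columns NULL.
- acct_id=1, batch=TH: 1 matching t2 row(s), so 1 row(s) emitted.
- acct_id=6, batch=KW: no t2 row matches, row kept with t2 columns NULL.
- acct_id=4, batch=KW: no t2 row matches, row kept with t2 columns NULL.
- acct_id=8, batch=KW: no t2 row matches, row kept with t2 columns NULL.
- acct_id=NULL, batch=KW: no t2 row matches, row kept with t2 columns NULL.
After projecting and ordering:
t1.acct_id | t2.batch | t2.amt | t2.kind
1 | TH | 491 | debit
3 | NULL | NULL | NULL
4 | NULL | NULL | NULL
6 | NULL | NULL | NULL
6 | NULL | NULL | NULL
8 | NULL | NULL | NULL
8 | NULL | NULL | NULL
8 | NULL | NULL | NULL
NULL | NULL | NULL | NULL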